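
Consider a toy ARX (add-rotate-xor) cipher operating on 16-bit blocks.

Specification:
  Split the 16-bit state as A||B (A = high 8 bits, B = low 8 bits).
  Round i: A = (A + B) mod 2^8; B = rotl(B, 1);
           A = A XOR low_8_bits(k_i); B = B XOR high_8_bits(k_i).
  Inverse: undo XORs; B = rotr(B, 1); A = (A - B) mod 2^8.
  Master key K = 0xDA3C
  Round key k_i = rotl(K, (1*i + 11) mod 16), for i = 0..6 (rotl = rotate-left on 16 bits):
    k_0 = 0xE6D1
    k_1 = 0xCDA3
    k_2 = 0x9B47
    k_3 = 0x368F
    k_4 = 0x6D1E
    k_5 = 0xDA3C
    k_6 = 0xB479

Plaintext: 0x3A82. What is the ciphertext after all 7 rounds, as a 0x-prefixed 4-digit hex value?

0xC9FD

s_0 = plaintext = 0x3A82
s_1 = Round(s_0, k_0) = 0x6DE3
s_2 = Round(s_1, k_1) = 0xF30A
s_3 = Round(s_2, k_2) = 0xBA8F
s_4 = Round(s_3, k_3) = 0xC629
s_5 = Round(s_4, k_4) = 0xF13F
s_6 = Round(s_5, k_5) = 0x0CA4
s_7 = Round(s_6, k_6) = 0xC9FD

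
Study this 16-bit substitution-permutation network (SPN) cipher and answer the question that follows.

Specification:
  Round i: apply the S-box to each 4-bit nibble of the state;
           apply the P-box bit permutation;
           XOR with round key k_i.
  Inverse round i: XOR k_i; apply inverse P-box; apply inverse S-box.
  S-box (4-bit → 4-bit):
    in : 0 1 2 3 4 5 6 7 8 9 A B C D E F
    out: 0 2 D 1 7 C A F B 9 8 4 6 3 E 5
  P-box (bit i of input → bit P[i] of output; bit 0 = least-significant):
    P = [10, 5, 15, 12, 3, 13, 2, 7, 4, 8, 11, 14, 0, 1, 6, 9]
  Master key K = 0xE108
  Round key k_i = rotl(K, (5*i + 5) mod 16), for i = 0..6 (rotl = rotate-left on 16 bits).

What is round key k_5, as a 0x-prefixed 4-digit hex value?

0x3842

K = 0xE108
k_0 = rotl(K, (5*0+5) mod 16) = rotl(K, 5) = 0x211C
k_1 = rotl(K, (5*1+5) mod 16) = rotl(K, 10) = 0x2384
k_2 = rotl(K, (5*2+5) mod 16) = rotl(K, 15) = 0x7084
k_3 = rotl(K, (5*3+5) mod 16) = rotl(K, 4) = 0x108E
k_4 = rotl(K, (5*4+5) mod 16) = rotl(K, 9) = 0x11C2
k_5 = rotl(K, (5*5+5) mod 16) = rotl(K, 14) = 0x3842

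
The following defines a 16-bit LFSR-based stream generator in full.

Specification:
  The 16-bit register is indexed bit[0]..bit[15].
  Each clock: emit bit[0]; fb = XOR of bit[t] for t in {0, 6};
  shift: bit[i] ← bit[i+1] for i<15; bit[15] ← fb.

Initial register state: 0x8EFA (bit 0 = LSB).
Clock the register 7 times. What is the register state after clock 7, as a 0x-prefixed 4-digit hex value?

0x831D

reg_0 = 0x8EFA
clock 1: out=0, reg = 0xC77D
clock 2: out=1, reg = 0x63BE
clock 3: out=0, reg = 0x31DF
clock 4: out=1, reg = 0x18EF
clock 5: out=1, reg = 0x0C77
clock 6: out=1, reg = 0x063B
clock 7: out=1, reg = 0x831D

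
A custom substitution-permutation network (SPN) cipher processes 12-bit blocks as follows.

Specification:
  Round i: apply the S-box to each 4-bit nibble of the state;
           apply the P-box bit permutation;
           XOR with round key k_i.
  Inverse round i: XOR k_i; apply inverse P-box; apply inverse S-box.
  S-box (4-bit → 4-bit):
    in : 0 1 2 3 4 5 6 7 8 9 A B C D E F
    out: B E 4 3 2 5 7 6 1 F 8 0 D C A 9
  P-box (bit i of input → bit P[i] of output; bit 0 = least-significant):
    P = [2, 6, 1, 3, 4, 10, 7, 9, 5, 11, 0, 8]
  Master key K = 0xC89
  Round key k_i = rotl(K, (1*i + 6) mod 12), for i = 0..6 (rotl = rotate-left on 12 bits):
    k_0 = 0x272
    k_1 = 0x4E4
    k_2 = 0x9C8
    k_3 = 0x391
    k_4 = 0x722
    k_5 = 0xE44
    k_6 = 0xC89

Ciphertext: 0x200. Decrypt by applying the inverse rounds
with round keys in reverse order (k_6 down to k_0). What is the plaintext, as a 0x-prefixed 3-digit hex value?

s_0 = ciphertext = 0x200
s_1 = InvRound(s_0, k_6) = 0x71A
s_2 = InvRound(s_1, k_5) = 0xE89
s_3 = InvRound(s_2, k_4) = 0x92D
s_4 = InvRound(s_3, k_3) = 0x3CF
s_5 = InvRound(s_4, k_2) = 0x7A5
s_6 = InvRound(s_5, k_1) = 0xDA4
s_7 = InvRound(s_6, k_0) = 0xE96

0xE96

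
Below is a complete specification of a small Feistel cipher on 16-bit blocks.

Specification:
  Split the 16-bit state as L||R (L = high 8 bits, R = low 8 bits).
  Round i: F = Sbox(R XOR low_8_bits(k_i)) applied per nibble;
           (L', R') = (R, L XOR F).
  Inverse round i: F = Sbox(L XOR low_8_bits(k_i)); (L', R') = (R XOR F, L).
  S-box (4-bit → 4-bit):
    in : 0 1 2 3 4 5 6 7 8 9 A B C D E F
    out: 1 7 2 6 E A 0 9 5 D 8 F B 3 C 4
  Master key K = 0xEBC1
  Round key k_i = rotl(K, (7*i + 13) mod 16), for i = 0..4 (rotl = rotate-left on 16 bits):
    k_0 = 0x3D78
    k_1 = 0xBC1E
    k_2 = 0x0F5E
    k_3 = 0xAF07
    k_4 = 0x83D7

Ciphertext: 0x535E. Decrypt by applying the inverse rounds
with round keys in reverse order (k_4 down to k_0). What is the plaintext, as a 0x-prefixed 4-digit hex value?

0x184B

s_0 = ciphertext = 0x535E
s_1 = InvRound(s_0, k_4) = 0x0053
s_2 = InvRound(s_1, k_3) = 0x4A00
s_3 = InvRound(s_2, k_2) = 0x7E4A
s_4 = InvRound(s_3, k_1) = 0x4B7E
s_5 = InvRound(s_4, k_0) = 0x184B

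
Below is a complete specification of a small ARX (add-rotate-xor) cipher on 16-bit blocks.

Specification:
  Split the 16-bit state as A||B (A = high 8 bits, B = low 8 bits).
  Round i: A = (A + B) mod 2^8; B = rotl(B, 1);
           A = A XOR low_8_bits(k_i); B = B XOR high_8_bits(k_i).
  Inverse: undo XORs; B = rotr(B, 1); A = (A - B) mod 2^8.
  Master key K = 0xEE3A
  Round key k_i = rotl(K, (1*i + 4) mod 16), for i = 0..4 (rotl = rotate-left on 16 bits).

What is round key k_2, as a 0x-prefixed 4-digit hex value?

K = 0xEE3A
k_0 = rotl(K, (1*0+4) mod 16) = rotl(K, 4) = 0xE3AE
k_1 = rotl(K, (1*1+4) mod 16) = rotl(K, 5) = 0xC75D
k_2 = rotl(K, (1*2+4) mod 16) = rotl(K, 6) = 0x8EBB

0x8EBB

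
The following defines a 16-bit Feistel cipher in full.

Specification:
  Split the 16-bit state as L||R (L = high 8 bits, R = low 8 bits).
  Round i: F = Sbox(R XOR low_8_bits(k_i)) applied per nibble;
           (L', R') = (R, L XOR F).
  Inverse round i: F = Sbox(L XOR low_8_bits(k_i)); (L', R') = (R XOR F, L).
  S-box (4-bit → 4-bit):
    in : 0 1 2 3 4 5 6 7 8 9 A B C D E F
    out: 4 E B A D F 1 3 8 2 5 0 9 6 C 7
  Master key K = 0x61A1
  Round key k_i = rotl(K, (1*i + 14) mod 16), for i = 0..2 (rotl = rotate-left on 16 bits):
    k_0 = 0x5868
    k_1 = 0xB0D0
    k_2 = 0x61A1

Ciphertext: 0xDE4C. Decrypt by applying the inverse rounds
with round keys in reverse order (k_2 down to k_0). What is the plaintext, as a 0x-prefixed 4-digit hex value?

s_0 = ciphertext = 0xDE4C
s_1 = InvRound(s_0, k_2) = 0x7BDE
s_2 = InvRound(s_1, k_1) = 0x8E7B
s_3 = InvRound(s_2, k_0) = 0xBA8E

0xBA8E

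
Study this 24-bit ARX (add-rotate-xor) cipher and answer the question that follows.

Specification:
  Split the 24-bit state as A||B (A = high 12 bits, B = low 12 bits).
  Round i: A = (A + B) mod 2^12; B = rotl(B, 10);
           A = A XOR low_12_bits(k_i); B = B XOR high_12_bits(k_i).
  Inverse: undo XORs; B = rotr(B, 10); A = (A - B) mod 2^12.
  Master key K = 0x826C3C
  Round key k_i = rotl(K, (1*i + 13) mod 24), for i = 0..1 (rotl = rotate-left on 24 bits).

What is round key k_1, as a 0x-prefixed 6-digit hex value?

K = 0x826C3C
k_0 = rotl(K, (1*0+13) mod 24) = rotl(K, 13) = 0x87904D
k_1 = rotl(K, (1*1+13) mod 24) = rotl(K, 14) = 0x0F209B

0x0F209B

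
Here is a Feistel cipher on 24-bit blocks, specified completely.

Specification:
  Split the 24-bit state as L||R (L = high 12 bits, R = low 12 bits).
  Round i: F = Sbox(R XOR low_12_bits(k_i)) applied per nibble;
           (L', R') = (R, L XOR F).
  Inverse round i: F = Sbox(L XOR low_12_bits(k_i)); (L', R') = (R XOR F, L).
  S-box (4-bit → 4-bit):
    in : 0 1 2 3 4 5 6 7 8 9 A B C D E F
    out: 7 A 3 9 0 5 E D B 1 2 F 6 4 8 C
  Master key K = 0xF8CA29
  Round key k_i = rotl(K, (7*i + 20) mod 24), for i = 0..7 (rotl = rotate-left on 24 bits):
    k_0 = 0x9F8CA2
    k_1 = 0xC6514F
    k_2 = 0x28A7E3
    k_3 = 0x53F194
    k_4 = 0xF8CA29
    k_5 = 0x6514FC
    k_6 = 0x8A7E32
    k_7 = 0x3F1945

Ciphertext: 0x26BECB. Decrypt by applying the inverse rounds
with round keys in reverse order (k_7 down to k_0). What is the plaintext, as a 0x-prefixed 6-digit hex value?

s_0 = ciphertext = 0x26BECB
s_1 = InvRound(s_0, k_7) = 0x1F326B
s_2 = InvRound(s_1, k_6) = 0xE011F3
s_3 = InvRound(s_2, k_5) = 0x337E01
s_4 = InvRound(s_3, k_4) = 0xFA9337
s_5 = InvRound(s_4, k_3) = 0xBA3FA9
s_6 = InvRound(s_5, k_2) = 0x9AEBA3
s_7 = InvRound(s_6, k_1) = 0x0299AE
s_8 = InvRound(s_7, k_0) = 0xF11029

0xF11029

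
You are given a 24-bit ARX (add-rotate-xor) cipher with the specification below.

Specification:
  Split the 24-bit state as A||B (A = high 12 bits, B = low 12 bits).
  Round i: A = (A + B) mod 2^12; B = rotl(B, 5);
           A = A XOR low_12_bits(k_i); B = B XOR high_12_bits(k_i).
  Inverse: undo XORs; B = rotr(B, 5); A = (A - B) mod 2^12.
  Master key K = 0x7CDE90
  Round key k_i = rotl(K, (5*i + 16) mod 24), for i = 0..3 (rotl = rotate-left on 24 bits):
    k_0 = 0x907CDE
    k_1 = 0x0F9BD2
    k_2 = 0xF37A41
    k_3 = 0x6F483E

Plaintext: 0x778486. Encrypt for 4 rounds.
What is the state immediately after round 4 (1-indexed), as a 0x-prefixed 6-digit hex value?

0x0B2A40

s_0 = plaintext = 0x778486
s_1 = Round(s_0, k_0) = 0x7209CE
s_2 = Round(s_1, k_1) = 0xB3C92A
s_3 = Round(s_2, k_2) = 0xE27A65
s_4 = Round(s_3, k_3) = 0x0B2A40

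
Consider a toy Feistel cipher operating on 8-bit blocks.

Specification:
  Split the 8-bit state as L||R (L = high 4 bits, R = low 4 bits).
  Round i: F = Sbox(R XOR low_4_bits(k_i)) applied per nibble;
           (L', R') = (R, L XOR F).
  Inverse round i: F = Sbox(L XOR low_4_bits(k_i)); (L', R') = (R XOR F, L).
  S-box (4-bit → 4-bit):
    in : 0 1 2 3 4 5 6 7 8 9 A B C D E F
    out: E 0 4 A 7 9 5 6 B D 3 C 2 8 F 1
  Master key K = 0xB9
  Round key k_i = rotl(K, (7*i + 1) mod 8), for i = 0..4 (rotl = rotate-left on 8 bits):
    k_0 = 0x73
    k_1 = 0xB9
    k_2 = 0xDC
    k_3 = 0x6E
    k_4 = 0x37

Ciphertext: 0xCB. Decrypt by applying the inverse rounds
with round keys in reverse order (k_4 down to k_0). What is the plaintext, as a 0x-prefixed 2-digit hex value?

s_0 = ciphertext = 0xCB
s_1 = InvRound(s_0, k_4) = 0x7C
s_2 = InvRound(s_1, k_3) = 0x17
s_3 = InvRound(s_2, k_2) = 0xF1
s_4 = InvRound(s_3, k_1) = 0x4F
s_5 = InvRound(s_4, k_0) = 0x94

0x94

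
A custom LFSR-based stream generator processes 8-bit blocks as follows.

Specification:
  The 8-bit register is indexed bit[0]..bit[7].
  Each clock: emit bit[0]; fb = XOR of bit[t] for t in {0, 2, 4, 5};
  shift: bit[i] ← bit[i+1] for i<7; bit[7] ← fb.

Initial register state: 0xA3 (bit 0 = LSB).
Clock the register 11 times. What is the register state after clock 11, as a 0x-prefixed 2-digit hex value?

0x9C

reg_0 = 0xA3
clock 1: out=1, reg = 0x51
clock 2: out=1, reg = 0x28
clock 3: out=0, reg = 0x94
clock 4: out=0, reg = 0x4A
clock 5: out=0, reg = 0x25
clock 6: out=1, reg = 0x92
clock 7: out=0, reg = 0xC9
clock 8: out=1, reg = 0xE4
clock 9: out=0, reg = 0x72
clock 10: out=0, reg = 0x39
clock 11: out=1, reg = 0x9C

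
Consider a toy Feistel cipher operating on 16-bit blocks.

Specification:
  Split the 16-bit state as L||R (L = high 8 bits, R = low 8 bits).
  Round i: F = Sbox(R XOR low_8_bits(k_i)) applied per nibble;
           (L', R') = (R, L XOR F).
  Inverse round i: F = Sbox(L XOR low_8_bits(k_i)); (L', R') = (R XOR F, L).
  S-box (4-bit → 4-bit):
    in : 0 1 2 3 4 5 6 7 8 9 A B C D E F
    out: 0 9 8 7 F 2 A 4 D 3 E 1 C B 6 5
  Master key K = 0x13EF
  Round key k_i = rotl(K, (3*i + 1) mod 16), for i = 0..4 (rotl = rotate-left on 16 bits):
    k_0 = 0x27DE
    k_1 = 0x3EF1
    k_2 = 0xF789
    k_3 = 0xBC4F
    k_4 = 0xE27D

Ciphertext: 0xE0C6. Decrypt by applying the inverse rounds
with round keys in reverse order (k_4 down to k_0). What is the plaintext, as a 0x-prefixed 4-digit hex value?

s_0 = ciphertext = 0xE0C6
s_1 = InvRound(s_0, k_4) = 0xFDE0
s_2 = InvRound(s_1, k_3) = 0xF8FD
s_3 = InvRound(s_2, k_2) = 0xB4F8
s_4 = InvRound(s_3, k_1) = 0x0AB4
s_5 = InvRound(s_4, k_0) = 0x0B0A

0x0B0A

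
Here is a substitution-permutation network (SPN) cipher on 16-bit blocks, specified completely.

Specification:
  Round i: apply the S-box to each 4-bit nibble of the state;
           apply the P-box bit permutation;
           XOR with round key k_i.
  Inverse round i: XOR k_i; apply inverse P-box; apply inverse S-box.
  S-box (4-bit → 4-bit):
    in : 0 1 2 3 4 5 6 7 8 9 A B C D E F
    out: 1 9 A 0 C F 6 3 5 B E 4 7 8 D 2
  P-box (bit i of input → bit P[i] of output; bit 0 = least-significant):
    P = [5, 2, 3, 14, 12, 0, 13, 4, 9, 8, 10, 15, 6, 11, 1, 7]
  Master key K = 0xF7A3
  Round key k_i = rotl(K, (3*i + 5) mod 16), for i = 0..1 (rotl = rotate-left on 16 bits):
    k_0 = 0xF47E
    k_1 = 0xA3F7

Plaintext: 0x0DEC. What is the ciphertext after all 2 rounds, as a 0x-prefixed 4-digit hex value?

0x7771

s_0 = plaintext = 0x0DEC
s_1 = Round(s_0, k_0) = 0x4402
s_2 = Round(s_1, k_1) = 0x7771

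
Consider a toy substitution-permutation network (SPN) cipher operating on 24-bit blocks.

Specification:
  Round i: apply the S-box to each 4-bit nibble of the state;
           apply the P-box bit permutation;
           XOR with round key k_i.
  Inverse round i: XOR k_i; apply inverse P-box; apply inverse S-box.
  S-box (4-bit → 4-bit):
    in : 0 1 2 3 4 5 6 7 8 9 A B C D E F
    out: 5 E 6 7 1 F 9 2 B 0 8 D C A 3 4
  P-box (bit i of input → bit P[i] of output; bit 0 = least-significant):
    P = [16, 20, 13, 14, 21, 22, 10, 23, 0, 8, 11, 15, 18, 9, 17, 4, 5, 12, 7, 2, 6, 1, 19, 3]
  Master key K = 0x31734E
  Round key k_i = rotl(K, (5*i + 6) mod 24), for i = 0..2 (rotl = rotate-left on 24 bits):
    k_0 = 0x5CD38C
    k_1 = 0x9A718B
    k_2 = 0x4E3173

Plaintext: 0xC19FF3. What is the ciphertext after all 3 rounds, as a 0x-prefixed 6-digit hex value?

s_0 = plaintext = 0xC19FF3
s_1 = Round(s_0, k_0) = 0x45EF00
s_2 = Round(s_1, k_1) = 0xBF4F6F
s_3 = Round(s_2, k_2) = 0xE219BB

0xE219BB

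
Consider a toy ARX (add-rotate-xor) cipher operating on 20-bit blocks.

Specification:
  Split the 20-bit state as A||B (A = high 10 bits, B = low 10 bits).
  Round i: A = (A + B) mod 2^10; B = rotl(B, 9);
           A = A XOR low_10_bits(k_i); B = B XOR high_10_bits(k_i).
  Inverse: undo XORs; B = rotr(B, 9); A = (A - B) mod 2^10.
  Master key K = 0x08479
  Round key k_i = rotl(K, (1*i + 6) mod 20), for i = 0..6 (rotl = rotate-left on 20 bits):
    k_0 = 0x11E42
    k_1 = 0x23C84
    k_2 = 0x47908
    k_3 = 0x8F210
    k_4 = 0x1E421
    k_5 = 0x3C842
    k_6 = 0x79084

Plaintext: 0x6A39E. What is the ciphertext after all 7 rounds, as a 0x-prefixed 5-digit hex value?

s_0 = plaintext = 0x6A39E
s_1 = Round(s_0, k_0) = 0xC1188
s_2 = Round(s_1, k_1) = 0x0204B
s_3 = Round(s_2, k_2) = 0x56F3B
s_4 = Round(s_3, k_3) = 0xA19A1
s_5 = Round(s_4, k_4) = 0x01AA9
s_6 = Round(s_5, k_5) = 0xBB7A6
s_7 = Round(s_6, k_6) = 0x85C37

0x85C37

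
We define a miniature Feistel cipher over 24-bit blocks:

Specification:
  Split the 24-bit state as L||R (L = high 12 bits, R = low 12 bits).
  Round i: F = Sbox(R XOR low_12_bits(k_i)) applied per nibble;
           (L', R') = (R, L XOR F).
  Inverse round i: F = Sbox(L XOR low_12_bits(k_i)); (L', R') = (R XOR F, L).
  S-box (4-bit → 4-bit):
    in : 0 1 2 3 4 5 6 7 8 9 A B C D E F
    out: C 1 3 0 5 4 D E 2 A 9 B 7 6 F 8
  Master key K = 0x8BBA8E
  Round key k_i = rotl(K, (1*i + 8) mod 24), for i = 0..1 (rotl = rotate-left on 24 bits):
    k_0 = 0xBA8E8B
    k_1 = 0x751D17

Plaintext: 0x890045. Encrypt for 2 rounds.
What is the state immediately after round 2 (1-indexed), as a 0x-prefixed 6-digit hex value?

s_0 = plaintext = 0x890045
s_1 = Round(s_0, k_0) = 0x0457EF
s_2 = Round(s_1, k_1) = 0x7EF9C7

0x7EF9C7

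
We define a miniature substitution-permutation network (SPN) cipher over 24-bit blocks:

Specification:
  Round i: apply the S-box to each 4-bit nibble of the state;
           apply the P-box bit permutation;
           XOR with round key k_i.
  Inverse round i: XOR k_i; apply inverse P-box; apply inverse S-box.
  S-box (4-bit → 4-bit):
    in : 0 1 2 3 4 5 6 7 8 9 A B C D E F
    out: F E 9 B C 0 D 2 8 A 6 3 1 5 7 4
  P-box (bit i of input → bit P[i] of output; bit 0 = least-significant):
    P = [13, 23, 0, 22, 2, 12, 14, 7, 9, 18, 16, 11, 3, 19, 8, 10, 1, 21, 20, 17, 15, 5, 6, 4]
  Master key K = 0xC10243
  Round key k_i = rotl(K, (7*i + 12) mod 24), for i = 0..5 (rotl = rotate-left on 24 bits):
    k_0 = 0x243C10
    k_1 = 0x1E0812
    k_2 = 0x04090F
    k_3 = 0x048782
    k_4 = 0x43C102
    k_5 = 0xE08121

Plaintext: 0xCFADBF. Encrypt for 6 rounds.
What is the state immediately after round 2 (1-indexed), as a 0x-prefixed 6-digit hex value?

s_0 = plaintext = 0xCFADBF
s_1 = Round(s_0, k_0) = 0x3DAF15
s_2 = Round(s_1, k_1) = 0x07D9A0
s_3 = Round(s_2, k_2) = 0xE0F076
s_4 = Round(s_3, k_3) = 0x733CE1
s_5 = Round(s_4, k_4) = 0xA9972D
s_6 = Round(s_5, k_5) = 0xCEA5C4

0x07D9A0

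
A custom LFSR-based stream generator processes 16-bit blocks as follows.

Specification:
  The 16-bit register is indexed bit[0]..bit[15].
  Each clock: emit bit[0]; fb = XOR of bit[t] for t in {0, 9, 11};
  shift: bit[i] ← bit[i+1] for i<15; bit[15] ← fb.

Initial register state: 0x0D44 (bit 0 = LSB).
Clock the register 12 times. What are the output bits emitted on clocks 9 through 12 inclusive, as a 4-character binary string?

1011

reg_0 = 0x0D44
clock 1: out=0, reg = 0x86A2
clock 2: out=0, reg = 0xC351
clock 3: out=1, reg = 0x61A8
clock 4: out=0, reg = 0x30D4
clock 5: out=0, reg = 0x186A
clock 6: out=0, reg = 0x8C35
clock 7: out=1, reg = 0x461A
clock 8: out=0, reg = 0xA30D
clock 9: out=1, reg = 0x5186
clock 10: out=0, reg = 0x28C3
clock 11: out=1, reg = 0x1461
clock 12: out=1, reg = 0x8A30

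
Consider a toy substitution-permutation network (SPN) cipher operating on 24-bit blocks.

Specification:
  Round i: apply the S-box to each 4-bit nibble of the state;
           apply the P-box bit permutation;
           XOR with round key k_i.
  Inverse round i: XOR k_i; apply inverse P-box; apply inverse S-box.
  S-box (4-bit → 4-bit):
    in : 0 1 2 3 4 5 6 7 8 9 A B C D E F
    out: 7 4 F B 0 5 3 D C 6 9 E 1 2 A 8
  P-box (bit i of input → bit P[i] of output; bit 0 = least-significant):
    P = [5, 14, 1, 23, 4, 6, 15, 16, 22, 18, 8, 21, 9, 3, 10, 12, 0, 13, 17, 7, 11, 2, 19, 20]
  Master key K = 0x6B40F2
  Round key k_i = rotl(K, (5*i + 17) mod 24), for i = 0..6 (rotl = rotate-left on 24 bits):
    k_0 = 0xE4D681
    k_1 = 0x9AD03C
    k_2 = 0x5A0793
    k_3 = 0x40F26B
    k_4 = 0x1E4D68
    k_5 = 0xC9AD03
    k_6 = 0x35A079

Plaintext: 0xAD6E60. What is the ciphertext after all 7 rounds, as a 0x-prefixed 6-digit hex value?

0x678A50

s_0 = plaintext = 0xAD6E60
s_1 = Round(s_0, k_0) = 0xD0BCFB
s_2 = Round(s_1, k_1) = 0x59A433
s_3 = Round(s_2, k_2) = 0xD17DE3
s_4 = Round(s_3, k_3) = 0xC7A40F
s_5 = Round(s_4, k_4) = 0x9CD7B9
s_6 = Round(s_5, k_5) = 0xA06C4C
s_7 = Round(s_6, k_6) = 0x678A50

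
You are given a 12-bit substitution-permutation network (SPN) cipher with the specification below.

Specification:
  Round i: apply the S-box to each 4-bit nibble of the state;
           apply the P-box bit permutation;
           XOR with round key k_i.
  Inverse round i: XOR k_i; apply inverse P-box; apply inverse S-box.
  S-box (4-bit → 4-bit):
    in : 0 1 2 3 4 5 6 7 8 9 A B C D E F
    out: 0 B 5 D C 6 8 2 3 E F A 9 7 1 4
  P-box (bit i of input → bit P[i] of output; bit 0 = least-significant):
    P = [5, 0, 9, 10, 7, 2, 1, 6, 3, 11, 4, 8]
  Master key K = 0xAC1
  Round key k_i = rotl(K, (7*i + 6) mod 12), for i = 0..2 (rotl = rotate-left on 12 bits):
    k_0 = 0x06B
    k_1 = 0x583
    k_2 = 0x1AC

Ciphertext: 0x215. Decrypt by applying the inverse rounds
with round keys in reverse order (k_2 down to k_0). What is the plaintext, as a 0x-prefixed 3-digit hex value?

0xDC3

s_0 = ciphertext = 0x215
s_1 = InvRound(s_0, k_2) = 0x3ED
s_2 = InvRound(s_1, k_1) = 0xE93
s_3 = InvRound(s_2, k_0) = 0xDC3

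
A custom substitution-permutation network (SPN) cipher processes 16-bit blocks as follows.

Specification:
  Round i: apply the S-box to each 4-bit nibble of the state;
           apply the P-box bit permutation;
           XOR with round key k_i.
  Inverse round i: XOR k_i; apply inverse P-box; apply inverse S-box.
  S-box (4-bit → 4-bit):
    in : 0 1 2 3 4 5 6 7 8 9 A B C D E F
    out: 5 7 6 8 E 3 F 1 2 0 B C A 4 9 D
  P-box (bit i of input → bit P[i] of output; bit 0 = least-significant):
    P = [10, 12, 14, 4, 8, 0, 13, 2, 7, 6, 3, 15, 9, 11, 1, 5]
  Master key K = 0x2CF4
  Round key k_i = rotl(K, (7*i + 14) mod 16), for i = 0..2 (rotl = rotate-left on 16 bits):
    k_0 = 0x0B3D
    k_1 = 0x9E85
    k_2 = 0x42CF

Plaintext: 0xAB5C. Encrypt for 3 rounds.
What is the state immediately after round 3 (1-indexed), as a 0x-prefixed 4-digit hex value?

0xA166

s_0 = plaintext = 0xAB5C
s_1 = Round(s_0, k_0) = 0x9004
s_2 = Round(s_1, k_1) = 0xEF1D
s_3 = Round(s_2, k_2) = 0xA166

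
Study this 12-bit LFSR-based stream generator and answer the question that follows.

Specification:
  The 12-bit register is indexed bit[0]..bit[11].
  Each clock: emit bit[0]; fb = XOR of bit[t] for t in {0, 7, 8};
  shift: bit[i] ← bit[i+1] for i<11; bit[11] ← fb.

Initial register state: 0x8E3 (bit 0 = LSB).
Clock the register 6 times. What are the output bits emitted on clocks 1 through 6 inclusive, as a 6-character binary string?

reg_0 = 0x8E3
clock 1: out=1, reg = 0x471
clock 2: out=1, reg = 0xA38
clock 3: out=0, reg = 0x51C
clock 4: out=0, reg = 0xA8E
clock 5: out=0, reg = 0xD47
clock 6: out=1, reg = 0x6A3

110001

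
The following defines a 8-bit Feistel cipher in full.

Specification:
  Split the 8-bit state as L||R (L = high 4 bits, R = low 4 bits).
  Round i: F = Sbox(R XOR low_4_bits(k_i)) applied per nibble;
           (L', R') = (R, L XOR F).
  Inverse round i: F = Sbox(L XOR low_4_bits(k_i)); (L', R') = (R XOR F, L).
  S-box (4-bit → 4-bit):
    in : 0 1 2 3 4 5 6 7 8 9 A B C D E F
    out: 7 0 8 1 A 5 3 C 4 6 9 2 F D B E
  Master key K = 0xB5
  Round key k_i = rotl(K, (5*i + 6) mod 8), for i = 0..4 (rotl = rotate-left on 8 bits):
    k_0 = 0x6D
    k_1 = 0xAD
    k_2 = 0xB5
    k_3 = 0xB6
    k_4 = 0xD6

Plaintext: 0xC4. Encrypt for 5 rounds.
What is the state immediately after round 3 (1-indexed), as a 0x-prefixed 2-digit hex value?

0x87

s_0 = plaintext = 0xC4
s_1 = Round(s_0, k_0) = 0x4A
s_2 = Round(s_1, k_1) = 0xA8
s_3 = Round(s_2, k_2) = 0x87
s_4 = Round(s_3, k_3) = 0x78
s_5 = Round(s_4, k_4) = 0x8C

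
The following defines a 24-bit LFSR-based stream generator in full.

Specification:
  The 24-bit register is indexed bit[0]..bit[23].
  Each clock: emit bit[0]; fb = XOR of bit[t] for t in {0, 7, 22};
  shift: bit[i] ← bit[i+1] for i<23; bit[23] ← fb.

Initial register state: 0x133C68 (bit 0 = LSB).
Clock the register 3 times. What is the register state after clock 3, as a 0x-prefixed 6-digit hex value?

reg_0 = 0x133C68
clock 1: out=0, reg = 0x099E34
clock 2: out=0, reg = 0x04CF1A
clock 3: out=0, reg = 0x02678D

0x02678D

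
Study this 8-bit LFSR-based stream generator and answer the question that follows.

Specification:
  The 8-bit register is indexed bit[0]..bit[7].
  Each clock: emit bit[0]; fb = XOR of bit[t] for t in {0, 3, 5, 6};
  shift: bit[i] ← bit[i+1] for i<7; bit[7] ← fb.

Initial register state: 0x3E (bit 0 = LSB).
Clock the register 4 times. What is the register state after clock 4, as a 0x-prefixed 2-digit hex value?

0x83

reg_0 = 0x3E
clock 1: out=0, reg = 0x1F
clock 2: out=1, reg = 0x0F
clock 3: out=1, reg = 0x07
clock 4: out=1, reg = 0x83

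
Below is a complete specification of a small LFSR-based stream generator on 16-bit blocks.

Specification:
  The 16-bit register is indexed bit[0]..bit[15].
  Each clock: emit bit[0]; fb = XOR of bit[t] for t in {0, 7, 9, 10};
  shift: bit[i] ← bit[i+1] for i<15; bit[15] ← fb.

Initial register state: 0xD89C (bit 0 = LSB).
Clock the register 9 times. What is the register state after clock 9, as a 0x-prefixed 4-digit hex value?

reg_0 = 0xD89C
clock 1: out=0, reg = 0xEC4E
clock 2: out=0, reg = 0xF627
clock 3: out=1, reg = 0xFB13
clock 4: out=1, reg = 0x7D89
clock 5: out=1, reg = 0xBEC4
clock 6: out=0, reg = 0xDF62
clock 7: out=0, reg = 0x6FB1
clock 8: out=1, reg = 0x37D8
clock 9: out=0, reg = 0x9BEC

0x9BEC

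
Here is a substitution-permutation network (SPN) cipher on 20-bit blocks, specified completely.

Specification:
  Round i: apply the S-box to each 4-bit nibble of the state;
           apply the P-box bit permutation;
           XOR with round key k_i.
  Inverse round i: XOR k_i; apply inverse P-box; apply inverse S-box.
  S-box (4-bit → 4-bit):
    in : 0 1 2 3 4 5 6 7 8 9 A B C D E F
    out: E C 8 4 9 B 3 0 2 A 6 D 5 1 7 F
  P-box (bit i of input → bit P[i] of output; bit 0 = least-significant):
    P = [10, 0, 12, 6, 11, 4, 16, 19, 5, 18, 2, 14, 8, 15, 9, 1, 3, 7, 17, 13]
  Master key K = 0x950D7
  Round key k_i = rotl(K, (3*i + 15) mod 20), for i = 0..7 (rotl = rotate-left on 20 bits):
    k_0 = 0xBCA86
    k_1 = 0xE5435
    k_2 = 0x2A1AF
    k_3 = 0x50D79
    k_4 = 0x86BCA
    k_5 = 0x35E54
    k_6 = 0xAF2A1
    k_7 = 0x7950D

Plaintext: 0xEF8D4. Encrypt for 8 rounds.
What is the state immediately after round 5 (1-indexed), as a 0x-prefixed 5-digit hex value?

s_0 = plaintext = 0xEF8D4
s_1 = Round(s_0, k_0) = 0xD454C
s_2 = Round(s_1, k_1) = 0x2091F
s_3 = Round(s_2, k_2) = 0xF57EC
s_4 = Round(s_3, k_3) = 0x6B0E3
s_5 = Round(s_4, k_4) = 0xD3054
s_6 = Round(s_5, k_5) = 0xF1008
s_7 = Round(s_6, k_6) = 0x5903E
s_8 = Round(s_7, k_7) = 0x26182

0xD3054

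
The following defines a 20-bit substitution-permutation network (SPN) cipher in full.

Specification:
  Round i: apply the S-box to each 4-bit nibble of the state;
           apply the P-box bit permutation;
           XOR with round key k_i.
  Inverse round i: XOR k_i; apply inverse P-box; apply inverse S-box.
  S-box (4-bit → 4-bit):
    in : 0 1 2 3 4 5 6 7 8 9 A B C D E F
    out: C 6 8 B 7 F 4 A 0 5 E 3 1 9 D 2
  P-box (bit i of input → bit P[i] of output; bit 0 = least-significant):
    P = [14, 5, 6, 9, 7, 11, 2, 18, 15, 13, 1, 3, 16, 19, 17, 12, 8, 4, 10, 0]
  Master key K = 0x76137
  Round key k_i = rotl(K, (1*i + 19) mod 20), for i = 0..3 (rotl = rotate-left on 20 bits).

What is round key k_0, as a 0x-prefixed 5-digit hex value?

K = 0x76137
k_0 = rotl(K, (1*0+19) mod 20) = rotl(K, 19) = 0xBB09B

0xBB09B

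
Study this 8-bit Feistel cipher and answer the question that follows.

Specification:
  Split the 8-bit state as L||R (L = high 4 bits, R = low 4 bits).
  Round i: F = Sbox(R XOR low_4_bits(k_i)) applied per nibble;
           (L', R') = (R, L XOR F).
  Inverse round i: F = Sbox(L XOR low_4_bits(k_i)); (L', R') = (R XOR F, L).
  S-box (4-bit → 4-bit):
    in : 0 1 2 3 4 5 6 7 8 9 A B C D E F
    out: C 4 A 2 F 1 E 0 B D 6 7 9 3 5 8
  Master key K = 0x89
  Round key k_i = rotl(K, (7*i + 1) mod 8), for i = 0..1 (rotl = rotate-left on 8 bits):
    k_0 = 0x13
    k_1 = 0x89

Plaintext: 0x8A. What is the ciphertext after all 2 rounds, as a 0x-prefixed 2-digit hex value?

0x53

s_0 = plaintext = 0x8A
s_1 = Round(s_0, k_0) = 0xA5
s_2 = Round(s_1, k_1) = 0x53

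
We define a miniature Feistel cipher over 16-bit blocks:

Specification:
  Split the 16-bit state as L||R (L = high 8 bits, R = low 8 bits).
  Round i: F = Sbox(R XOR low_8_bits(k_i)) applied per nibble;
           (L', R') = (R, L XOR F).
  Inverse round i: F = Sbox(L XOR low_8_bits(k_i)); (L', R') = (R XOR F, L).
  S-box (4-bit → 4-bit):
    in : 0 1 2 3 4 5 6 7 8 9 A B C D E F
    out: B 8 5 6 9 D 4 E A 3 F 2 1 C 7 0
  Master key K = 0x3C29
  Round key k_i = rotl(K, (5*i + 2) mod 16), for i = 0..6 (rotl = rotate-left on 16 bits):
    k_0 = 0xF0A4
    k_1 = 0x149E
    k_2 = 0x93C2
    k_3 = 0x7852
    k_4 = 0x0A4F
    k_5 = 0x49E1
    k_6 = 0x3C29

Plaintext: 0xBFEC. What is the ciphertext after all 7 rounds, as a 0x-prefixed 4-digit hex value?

s_0 = plaintext = 0xBFEC
s_1 = Round(s_0, k_0) = 0xEC25
s_2 = Round(s_1, k_1) = 0x25CE
s_3 = Round(s_2, k_2) = 0xCE94
s_4 = Round(s_3, k_3) = 0x94DA
s_5 = Round(s_4, k_4) = 0xDAA9
s_6 = Round(s_5, k_5) = 0xA940
s_7 = Round(s_6, k_6) = 0x40EA

0x40EA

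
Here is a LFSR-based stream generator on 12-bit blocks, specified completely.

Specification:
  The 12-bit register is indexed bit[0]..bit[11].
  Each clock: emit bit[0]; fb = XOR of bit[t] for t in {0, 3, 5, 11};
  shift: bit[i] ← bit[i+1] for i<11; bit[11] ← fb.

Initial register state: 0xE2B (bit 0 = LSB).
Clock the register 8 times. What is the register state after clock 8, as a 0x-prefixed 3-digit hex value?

0x8AE

reg_0 = 0xE2B
clock 1: out=1, reg = 0x715
clock 2: out=1, reg = 0xB8A
clock 3: out=0, reg = 0x5C5
clock 4: out=1, reg = 0xAE2
clock 5: out=0, reg = 0x571
clock 6: out=1, reg = 0x2B8
clock 7: out=0, reg = 0x15C
clock 8: out=0, reg = 0x8AE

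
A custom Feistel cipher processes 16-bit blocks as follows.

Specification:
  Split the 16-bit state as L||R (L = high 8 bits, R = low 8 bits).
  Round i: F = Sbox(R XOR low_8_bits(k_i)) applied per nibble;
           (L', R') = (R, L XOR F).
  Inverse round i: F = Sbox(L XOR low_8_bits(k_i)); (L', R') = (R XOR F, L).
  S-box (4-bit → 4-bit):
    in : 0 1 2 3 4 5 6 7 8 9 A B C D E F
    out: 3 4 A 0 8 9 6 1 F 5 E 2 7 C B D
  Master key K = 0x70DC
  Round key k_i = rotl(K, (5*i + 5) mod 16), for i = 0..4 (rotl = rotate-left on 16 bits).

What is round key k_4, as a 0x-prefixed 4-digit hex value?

0xB8E1

K = 0x70DC
k_0 = rotl(K, (5*0+5) mod 16) = rotl(K, 5) = 0x1B8E
k_1 = rotl(K, (5*1+5) mod 16) = rotl(K, 10) = 0x71C3
k_2 = rotl(K, (5*2+5) mod 16) = rotl(K, 15) = 0x386E
k_3 = rotl(K, (5*3+5) mod 16) = rotl(K, 4) = 0x0DC7
k_4 = rotl(K, (5*4+5) mod 16) = rotl(K, 9) = 0xB8E1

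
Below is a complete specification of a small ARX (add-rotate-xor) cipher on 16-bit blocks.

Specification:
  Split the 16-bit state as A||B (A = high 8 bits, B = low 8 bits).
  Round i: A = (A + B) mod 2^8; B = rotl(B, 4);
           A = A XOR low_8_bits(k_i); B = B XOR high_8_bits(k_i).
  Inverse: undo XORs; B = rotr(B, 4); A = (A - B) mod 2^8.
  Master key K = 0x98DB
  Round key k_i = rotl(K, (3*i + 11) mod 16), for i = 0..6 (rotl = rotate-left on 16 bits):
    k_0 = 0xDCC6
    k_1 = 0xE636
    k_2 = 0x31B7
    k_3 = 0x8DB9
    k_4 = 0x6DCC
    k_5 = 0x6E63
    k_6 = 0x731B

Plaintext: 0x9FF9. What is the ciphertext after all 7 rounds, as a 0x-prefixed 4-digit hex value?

0x983C

s_0 = plaintext = 0x9FF9
s_1 = Round(s_0, k_0) = 0x5E43
s_2 = Round(s_1, k_1) = 0x97D2
s_3 = Round(s_2, k_2) = 0xDE1C
s_4 = Round(s_3, k_3) = 0x434C
s_5 = Round(s_4, k_4) = 0x43A9
s_6 = Round(s_5, k_5) = 0x8FF4
s_7 = Round(s_6, k_6) = 0x983C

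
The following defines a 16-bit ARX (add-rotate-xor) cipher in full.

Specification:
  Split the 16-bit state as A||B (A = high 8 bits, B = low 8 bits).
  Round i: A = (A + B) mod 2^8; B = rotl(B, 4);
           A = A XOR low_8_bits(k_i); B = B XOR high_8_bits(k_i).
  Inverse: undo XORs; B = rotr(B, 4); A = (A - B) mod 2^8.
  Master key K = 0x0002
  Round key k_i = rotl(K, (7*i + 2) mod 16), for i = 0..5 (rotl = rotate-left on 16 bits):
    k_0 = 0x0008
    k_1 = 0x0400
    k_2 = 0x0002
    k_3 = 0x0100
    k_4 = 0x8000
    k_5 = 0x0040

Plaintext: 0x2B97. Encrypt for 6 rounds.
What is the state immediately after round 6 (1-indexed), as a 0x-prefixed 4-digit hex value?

0x089A

s_0 = plaintext = 0x2B97
s_1 = Round(s_0, k_0) = 0xCA79
s_2 = Round(s_1, k_1) = 0x4393
s_3 = Round(s_2, k_2) = 0xD439
s_4 = Round(s_3, k_3) = 0x0D92
s_5 = Round(s_4, k_4) = 0x9FA9
s_6 = Round(s_5, k_5) = 0x089A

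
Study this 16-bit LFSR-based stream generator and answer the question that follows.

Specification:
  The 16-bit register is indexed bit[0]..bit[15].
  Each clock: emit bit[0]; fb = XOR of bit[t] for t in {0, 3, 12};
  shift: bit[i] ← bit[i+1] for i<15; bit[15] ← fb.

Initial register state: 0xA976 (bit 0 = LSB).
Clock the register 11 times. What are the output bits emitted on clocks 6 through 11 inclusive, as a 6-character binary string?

reg_0 = 0xA976
clock 1: out=0, reg = 0x54BB
clock 2: out=1, reg = 0xAA5D
clock 3: out=1, reg = 0x552E
clock 4: out=0, reg = 0x2A97
clock 5: out=1, reg = 0x954B
clock 6: out=1, reg = 0xCAA5
clock 7: out=1, reg = 0xE552
clock 8: out=0, reg = 0x72A9
clock 9: out=1, reg = 0xB954
clock 10: out=0, reg = 0xDCAA
clock 11: out=0, reg = 0x6E55

110100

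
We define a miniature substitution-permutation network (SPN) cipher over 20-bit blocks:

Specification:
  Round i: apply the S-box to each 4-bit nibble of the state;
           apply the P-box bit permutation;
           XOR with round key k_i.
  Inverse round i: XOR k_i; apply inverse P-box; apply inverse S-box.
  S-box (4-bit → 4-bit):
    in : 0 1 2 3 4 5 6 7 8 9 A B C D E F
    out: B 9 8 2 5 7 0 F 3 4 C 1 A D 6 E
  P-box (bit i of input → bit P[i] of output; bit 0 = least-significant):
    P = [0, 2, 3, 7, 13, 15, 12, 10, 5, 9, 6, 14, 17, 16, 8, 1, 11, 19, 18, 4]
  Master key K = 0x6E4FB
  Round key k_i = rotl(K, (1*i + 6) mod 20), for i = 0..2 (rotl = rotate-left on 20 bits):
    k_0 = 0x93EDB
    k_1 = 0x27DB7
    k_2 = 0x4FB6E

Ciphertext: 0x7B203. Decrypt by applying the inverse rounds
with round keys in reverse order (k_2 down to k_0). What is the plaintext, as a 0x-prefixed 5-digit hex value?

0x9E774

s_0 = ciphertext = 0x7B203
s_1 = InvRound(s_0, k_2) = 0xB5D65
s_2 = InvRound(s_1, k_1) = 0xCC9B2
s_3 = InvRound(s_2, k_0) = 0x9E774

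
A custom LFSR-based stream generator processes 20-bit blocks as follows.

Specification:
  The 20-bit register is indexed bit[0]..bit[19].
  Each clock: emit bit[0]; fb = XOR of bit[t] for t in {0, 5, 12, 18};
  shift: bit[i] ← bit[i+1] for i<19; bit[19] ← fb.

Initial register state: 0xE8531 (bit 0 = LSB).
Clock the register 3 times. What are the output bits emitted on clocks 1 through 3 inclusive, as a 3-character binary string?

reg_0 = 0xE8531
clock 1: out=1, reg = 0xF4298
clock 2: out=0, reg = 0xFA14C
clock 3: out=0, reg = 0xFD0A6

100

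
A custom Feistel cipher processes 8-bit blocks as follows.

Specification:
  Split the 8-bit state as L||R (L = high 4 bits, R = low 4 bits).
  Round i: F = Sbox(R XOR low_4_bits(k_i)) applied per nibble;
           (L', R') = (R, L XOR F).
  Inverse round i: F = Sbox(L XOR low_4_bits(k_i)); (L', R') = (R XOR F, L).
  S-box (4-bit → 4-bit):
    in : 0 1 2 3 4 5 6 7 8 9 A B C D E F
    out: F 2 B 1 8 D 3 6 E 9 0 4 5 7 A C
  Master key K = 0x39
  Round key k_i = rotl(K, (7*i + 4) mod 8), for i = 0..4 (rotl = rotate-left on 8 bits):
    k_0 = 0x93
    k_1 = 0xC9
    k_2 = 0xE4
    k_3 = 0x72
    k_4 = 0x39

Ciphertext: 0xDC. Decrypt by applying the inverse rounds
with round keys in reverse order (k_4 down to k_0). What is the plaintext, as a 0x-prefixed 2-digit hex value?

0x49

s_0 = ciphertext = 0xDC
s_1 = InvRound(s_0, k_4) = 0x4D
s_2 = InvRound(s_1, k_3) = 0xE4
s_3 = InvRound(s_2, k_2) = 0x4E
s_4 = InvRound(s_3, k_1) = 0x94
s_5 = InvRound(s_4, k_0) = 0x49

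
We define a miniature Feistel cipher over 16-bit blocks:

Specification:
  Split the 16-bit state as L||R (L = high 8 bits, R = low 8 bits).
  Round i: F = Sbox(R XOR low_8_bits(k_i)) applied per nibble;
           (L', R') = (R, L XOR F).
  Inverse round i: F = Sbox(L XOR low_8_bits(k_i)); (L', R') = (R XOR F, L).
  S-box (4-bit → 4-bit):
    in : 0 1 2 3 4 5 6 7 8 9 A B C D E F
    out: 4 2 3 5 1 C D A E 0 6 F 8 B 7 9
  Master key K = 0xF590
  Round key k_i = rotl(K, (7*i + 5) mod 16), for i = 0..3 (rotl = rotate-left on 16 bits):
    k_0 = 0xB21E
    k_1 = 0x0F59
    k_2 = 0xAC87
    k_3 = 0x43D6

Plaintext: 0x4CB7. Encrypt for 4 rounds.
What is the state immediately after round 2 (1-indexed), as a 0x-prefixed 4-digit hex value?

s_0 = plaintext = 0x4CB7
s_1 = Round(s_0, k_0) = 0xB72C
s_2 = Round(s_1, k_1) = 0x2C1B
s_3 = Round(s_2, k_2) = 0x1B24
s_4 = Round(s_3, k_3) = 0x2488

0x2C1B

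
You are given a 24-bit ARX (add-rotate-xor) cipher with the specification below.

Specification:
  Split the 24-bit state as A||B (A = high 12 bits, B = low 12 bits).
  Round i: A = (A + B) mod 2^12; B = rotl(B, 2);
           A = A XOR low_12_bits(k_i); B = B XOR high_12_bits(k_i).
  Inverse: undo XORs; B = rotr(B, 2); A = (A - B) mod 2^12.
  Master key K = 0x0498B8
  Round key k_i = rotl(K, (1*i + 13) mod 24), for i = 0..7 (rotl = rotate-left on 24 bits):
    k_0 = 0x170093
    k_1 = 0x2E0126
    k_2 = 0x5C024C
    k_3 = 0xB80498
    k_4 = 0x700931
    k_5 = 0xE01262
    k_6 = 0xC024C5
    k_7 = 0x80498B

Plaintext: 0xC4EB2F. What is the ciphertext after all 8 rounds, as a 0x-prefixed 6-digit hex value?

s_0 = plaintext = 0xC4EB2F
s_1 = Round(s_0, k_0) = 0x7EEDCE
s_2 = Round(s_1, k_1) = 0x49A5DB
s_3 = Round(s_2, k_2) = 0x8392AD
s_4 = Round(s_3, k_3) = 0xE7E134
s_5 = Round(s_4, k_4) = 0x6833D0
s_6 = Round(s_5, k_5) = 0x831141
s_7 = Round(s_6, k_6) = 0xDB7906
s_8 = Round(s_7, k_7) = 0xF36C1E

0xF36C1E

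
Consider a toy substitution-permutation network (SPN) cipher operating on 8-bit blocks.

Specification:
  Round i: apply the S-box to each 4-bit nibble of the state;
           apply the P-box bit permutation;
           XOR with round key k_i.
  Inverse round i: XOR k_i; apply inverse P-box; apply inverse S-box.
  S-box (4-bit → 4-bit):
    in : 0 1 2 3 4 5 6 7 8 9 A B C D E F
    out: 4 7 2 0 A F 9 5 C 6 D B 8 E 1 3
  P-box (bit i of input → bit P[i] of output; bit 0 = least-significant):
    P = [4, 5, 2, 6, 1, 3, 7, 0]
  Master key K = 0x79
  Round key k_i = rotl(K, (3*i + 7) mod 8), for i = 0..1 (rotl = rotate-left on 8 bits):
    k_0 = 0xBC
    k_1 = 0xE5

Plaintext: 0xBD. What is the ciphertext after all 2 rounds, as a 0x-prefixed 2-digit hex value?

s_0 = plaintext = 0xBD
s_1 = Round(s_0, k_0) = 0xD3
s_2 = Round(s_1, k_1) = 0x6C

0x6C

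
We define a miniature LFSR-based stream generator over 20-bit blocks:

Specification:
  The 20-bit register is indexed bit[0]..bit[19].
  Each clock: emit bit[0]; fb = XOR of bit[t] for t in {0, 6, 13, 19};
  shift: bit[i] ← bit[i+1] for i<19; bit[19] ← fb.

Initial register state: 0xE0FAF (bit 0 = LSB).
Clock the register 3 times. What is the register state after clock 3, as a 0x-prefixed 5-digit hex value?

0x1C1F5

reg_0 = 0xE0FAF
clock 1: out=1, reg = 0x707D7
clock 2: out=1, reg = 0x383EB
clock 3: out=1, reg = 0x1C1F5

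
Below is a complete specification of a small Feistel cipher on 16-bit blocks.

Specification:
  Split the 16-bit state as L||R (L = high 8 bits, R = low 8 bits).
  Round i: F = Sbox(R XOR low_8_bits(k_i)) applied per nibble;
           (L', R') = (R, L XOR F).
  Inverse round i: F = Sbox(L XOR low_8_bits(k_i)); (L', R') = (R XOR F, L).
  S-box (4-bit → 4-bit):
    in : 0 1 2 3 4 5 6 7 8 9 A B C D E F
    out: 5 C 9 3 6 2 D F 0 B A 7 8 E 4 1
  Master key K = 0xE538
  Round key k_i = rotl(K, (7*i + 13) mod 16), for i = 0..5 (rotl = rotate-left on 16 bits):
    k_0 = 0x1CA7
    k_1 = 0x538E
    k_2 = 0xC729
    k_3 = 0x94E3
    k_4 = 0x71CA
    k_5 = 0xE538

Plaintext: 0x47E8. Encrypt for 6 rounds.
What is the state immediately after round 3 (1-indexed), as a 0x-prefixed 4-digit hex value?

0x48FA

s_0 = plaintext = 0x47E8
s_1 = Round(s_0, k_0) = 0xE826
s_2 = Round(s_1, k_1) = 0x2648
s_3 = Round(s_2, k_2) = 0x48FA
s_4 = Round(s_3, k_3) = 0xFA83
s_5 = Round(s_4, k_4) = 0x8391
s_6 = Round(s_5, k_5) = 0x9128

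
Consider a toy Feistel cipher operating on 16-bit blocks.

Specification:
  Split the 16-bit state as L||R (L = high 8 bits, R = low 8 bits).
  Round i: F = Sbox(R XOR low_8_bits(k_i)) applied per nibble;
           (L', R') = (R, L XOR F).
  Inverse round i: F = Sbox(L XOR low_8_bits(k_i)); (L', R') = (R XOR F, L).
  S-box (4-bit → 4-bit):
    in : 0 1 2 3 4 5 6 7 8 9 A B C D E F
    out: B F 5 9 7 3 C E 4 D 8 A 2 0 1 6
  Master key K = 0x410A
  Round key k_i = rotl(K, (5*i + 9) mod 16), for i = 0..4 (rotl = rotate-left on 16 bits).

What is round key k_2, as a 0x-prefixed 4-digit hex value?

0x0852

K = 0x410A
k_0 = rotl(K, (5*0+9) mod 16) = rotl(K, 9) = 0x1482
k_1 = rotl(K, (5*1+9) mod 16) = rotl(K, 14) = 0x9042
k_2 = rotl(K, (5*2+9) mod 16) = rotl(K, 3) = 0x0852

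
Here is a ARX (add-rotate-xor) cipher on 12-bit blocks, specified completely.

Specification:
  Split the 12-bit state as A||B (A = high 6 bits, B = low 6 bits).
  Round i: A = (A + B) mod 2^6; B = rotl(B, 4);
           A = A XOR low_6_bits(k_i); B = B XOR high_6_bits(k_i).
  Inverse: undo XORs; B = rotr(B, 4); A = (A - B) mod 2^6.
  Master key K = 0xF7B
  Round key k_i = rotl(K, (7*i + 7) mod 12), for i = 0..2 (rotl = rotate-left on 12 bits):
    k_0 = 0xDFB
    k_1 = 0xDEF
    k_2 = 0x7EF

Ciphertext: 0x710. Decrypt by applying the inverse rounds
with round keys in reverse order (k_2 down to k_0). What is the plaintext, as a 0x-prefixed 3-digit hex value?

0xAAD

s_0 = ciphertext = 0x710
s_1 = InvRound(s_0, k_2) = 0xDFC
s_2 = InvRound(s_1, k_1) = 0xB2C
s_3 = InvRound(s_2, k_0) = 0xAAD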